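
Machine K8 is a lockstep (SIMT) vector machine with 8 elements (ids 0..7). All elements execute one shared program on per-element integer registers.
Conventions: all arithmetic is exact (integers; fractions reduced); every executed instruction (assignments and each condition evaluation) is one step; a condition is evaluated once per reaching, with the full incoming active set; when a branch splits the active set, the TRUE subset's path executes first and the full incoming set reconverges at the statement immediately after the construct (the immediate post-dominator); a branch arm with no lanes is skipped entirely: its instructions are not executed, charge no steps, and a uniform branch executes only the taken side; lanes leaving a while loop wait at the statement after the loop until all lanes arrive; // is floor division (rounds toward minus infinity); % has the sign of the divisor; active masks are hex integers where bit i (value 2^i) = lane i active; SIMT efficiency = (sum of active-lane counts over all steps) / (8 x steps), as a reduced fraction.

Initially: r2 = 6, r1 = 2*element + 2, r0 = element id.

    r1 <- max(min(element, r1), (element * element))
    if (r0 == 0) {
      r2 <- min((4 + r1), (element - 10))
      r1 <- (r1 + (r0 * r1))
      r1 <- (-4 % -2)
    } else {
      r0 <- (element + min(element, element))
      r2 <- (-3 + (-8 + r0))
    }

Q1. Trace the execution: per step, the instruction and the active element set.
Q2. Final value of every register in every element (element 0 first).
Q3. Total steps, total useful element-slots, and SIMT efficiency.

step 0: r1 <- max(min(element, r1), (element * element)) 0xff
step 1: eval (r0 == 0)               0xff
step 2: r2 <- min((4 + r1), (element - 10)) 0x01
step 3: r1 <- (r1 + (r0 * r1))       0x01
step 4: r1 <- (-4 % -2)              0x01
step 5: r0 <- (element + min(element, element)) 0xfe
step 6: r2 <- (-3 + (-8 + r0))       0xfe

Answer: 7 steps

r2: -10,-9,-7,-5,-3,-1,1,3
r1: 0,1,4,9,16,25,36,49
r0: 0,2,4,6,8,10,12,14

steps = 7; useful = 33; efficiency = 33/56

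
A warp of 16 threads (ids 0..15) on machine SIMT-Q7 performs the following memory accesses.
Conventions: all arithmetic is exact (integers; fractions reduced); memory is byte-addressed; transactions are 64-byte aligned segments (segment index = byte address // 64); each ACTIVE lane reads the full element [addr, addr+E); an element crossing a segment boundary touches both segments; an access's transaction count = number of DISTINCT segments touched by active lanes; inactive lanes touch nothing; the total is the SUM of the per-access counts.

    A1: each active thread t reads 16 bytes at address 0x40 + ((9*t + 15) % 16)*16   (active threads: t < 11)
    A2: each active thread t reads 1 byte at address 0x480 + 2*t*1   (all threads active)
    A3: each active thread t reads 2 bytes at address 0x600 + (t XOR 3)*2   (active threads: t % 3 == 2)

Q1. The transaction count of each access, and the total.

A1: 4 transactions
A2: 1 transaction
A3: 1 transaction

Answer: 4,1,1; total 6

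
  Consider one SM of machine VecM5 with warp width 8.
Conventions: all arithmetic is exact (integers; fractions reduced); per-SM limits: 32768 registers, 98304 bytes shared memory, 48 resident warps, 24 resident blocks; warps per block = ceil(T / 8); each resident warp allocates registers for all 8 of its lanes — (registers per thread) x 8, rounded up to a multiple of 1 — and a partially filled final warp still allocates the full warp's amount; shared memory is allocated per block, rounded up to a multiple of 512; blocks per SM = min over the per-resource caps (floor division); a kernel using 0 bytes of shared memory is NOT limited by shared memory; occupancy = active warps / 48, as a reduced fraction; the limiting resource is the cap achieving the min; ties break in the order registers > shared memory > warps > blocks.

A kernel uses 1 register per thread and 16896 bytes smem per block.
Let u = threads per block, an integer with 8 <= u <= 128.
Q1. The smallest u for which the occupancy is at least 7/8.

Answer: u = 65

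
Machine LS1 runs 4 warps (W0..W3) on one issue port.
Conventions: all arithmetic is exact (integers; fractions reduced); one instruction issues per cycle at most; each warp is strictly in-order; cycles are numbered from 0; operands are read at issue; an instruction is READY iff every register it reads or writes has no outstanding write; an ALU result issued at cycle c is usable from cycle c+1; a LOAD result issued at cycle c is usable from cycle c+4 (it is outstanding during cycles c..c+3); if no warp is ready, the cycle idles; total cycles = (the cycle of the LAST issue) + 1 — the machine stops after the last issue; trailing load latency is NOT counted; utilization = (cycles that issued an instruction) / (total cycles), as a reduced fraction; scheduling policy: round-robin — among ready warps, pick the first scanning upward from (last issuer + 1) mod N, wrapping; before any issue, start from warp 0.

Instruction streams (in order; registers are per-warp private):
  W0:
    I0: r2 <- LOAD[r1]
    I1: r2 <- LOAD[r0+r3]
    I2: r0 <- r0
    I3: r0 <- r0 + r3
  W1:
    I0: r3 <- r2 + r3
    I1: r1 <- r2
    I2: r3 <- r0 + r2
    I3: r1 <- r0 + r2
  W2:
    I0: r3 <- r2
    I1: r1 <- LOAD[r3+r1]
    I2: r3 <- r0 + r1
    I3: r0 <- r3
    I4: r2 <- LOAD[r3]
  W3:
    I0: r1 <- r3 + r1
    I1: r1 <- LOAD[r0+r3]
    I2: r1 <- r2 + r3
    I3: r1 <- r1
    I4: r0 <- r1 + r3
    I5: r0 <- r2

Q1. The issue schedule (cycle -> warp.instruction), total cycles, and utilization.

cycle 0: W0.I0
cycle 1: W1.I0
cycle 2: W2.I0
cycle 3: W3.I0
cycle 4: W0.I1
cycle 5: W1.I1
cycle 6: W2.I1
cycle 7: W3.I1
cycle 8: W0.I2
cycle 9: W1.I2
cycle 10: W2.I2
cycle 11: W3.I2
cycle 12: W0.I3
cycle 13: W1.I3
cycle 14: W2.I3
cycle 15: W3.I3
cycle 16: W2.I4
cycle 17: W3.I4
cycle 18: W3.I5

Answer: 19 cycles, utilization 1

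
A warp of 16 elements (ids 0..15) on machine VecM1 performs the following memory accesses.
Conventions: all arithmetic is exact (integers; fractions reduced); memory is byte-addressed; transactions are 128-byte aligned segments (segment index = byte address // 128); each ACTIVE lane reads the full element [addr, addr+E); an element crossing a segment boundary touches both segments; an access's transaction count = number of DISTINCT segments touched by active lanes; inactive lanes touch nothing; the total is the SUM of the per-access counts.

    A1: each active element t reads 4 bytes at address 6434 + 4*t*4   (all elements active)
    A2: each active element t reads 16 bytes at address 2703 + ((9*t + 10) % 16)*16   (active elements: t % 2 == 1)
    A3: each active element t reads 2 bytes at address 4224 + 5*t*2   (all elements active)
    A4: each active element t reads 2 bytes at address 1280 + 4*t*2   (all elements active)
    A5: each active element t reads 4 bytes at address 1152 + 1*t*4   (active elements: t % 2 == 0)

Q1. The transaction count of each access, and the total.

A1: 3 transactions
A2: 3 transactions
A3: 2 transactions
A4: 1 transaction
A5: 1 transaction

Answer: 3,3,2,1,1; total 10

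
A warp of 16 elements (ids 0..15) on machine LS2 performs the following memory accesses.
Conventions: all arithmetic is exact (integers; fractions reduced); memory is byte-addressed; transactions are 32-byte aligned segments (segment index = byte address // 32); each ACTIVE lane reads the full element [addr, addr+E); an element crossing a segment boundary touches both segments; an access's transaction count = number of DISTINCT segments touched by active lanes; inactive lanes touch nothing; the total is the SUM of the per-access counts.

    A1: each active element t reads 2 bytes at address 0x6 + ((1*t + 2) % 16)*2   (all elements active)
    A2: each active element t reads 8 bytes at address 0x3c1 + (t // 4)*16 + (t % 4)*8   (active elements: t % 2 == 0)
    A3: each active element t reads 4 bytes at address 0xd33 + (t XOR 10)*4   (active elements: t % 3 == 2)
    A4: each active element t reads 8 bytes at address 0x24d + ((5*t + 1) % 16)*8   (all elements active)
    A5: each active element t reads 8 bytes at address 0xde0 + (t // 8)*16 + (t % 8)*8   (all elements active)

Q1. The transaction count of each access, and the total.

A1: 2 transactions
A2: 3 transactions
A3: 3 transactions
A4: 5 transactions
A5: 3 transactions

Answer: 2,3,3,5,3; total 16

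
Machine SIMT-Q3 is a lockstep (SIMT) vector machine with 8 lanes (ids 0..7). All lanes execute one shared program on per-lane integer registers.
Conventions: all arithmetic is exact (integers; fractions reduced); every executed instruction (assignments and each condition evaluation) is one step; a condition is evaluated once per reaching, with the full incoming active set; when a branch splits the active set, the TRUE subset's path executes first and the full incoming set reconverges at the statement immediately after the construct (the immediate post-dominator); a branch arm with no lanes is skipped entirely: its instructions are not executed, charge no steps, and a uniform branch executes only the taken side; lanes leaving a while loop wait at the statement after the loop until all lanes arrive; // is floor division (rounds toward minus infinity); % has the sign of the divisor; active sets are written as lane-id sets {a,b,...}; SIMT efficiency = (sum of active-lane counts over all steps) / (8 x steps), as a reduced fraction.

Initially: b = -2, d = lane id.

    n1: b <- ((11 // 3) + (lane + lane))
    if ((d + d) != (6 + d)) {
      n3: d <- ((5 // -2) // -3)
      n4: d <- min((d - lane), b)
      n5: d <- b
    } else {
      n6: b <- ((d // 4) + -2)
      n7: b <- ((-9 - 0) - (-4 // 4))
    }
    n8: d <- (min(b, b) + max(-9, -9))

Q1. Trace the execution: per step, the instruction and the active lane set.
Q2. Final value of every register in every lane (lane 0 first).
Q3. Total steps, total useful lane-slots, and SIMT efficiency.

step 0: b <- ((11 // 3) + (lane + lane)) {0,1,2,3,4,5,6,7}
step 1: eval ((d + d) != (6 + d))    {0,1,2,3,4,5,6,7}
step 2: d <- ((5 // -2) // -3)       {0,1,2,3,4,5,7}
step 3: d <- min((d - lane), b)      {0,1,2,3,4,5,7}
step 4: d <- b                       {0,1,2,3,4,5,7}
step 5: b <- ((d // 4) + -2)         {6}
step 6: b <- ((-9 - 0) - (-4 // 4))  {6}
step 7: d <- (min(b, b) + max(-9, -9)) {0,1,2,3,4,5,6,7}

Answer: 8 steps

b: 3,5,7,9,11,13,-8,17
d: -6,-4,-2,0,2,4,-17,8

steps = 8; useful = 47; efficiency = 47/64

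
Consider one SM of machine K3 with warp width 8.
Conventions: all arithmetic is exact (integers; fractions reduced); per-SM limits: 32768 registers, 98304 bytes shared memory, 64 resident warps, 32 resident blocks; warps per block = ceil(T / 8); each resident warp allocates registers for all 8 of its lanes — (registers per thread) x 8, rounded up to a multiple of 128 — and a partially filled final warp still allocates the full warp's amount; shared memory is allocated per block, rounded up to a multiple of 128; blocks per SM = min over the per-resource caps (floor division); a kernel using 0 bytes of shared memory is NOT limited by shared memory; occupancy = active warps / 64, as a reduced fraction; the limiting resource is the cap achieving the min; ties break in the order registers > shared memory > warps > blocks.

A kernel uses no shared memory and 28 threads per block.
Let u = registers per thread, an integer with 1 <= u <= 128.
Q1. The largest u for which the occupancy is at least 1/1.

Answer: u = 64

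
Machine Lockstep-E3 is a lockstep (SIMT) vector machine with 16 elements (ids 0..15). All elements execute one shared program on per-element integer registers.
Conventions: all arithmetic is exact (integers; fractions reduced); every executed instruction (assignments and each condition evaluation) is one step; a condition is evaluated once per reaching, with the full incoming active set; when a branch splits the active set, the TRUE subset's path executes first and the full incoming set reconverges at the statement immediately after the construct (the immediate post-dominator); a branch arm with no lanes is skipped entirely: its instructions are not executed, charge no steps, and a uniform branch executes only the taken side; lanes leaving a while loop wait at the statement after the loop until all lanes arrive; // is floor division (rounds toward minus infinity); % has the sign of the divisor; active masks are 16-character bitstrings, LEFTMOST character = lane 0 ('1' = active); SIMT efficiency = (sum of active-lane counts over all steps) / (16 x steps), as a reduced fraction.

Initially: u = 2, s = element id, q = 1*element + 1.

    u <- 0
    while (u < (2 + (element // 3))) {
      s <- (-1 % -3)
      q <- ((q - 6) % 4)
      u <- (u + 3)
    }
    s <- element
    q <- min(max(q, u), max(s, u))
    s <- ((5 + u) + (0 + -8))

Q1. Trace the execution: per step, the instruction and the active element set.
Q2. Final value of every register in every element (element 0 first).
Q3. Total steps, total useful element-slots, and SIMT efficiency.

step 0: u <- 0                       1111111111111111
step 1: eval (u < (2 + (element // 3))) 1111111111111111
step 2: s <- (-1 % -3)               1111111111111111
step 3: q <- ((q - 6) % 4)           1111111111111111
step 4: u <- (u + 3)                 1111111111111111
step 5: eval (u < (2 + (element // 3))) 1111111111111111
step 6: s <- (-1 % -3)               0000001111111111
step 7: q <- ((q - 6) % 4)           0000001111111111
step 8: u <- (u + 3)                 0000001111111111
step 9: eval (u < (2 + (element // 3))) 0000001111111111
step 10: s <- (-1 % -3)               0000000000000001
step 11: q <- ((q - 6) % 4)           0000000000000001
step 12: u <- (u + 3)                 0000000000000001
step 13: eval (u < (2 + (element // 3))) 0000000000000001
step 14: s <- element                 1111111111111111
step 15: q <- min(max(q, u), max(s, u)) 1111111111111111
step 16: s <- ((5 + u) + (0 + -8))    1111111111111111

Answer: 17 steps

u: 3,3,3,3,3,3,6,6,6,6,6,6,6,6,6,9
s: 0,0,0,0,0,0,3,3,3,3,3,3,3,3,3,6
q: 3,3,3,3,3,3,6,6,6,6,6,6,6,6,6,9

steps = 17; useful = 188; efficiency = 188/272 = 47/68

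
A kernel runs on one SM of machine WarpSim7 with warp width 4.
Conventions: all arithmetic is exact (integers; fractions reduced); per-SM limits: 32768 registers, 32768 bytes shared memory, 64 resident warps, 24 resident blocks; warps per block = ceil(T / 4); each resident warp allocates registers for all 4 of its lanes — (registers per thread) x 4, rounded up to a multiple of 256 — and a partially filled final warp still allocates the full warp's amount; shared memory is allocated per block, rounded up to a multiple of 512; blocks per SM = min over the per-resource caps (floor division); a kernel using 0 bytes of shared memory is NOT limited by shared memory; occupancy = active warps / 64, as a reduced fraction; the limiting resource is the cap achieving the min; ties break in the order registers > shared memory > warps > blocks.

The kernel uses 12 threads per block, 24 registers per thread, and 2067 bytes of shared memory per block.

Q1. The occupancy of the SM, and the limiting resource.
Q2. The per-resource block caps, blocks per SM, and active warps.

Answer: occupancy 9/16, limited by shared memory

registers: 42 blocks
shared memory: 12 blocks
warps: 21 blocks
blocks: 24 blocks

Answer: 12 blocks, 36 active warps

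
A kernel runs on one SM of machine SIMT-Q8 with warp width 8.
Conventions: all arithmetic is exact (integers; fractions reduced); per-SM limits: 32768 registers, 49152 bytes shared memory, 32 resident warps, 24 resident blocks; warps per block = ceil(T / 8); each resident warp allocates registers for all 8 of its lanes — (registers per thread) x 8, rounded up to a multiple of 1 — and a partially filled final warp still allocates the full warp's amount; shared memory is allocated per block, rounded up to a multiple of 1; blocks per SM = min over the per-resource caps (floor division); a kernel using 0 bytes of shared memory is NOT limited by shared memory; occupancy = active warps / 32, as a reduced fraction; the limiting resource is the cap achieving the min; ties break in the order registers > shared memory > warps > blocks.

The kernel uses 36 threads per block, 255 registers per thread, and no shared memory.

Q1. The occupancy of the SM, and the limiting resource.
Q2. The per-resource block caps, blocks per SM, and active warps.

Answer: occupancy 15/32, limited by registers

registers: 3 blocks
shared memory: no limit (kernel uses none)
warps: 6 blocks
blocks: 24 blocks

Answer: 3 blocks, 15 active warps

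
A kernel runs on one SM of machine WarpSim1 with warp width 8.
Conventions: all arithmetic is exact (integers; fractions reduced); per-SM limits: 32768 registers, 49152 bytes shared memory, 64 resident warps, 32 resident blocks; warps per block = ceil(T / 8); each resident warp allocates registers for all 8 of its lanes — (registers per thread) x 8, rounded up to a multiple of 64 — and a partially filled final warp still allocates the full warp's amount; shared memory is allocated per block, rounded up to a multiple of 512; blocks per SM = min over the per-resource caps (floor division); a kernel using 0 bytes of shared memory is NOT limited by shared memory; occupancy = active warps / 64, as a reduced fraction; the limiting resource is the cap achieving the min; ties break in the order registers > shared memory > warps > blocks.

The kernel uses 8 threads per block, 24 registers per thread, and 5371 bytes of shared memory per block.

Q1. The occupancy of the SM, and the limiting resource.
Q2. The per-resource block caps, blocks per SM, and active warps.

Answer: occupancy 1/8, limited by shared memory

registers: 170 blocks
shared memory: 8 blocks
warps: 64 blocks
blocks: 32 blocks

Answer: 8 blocks, 8 active warps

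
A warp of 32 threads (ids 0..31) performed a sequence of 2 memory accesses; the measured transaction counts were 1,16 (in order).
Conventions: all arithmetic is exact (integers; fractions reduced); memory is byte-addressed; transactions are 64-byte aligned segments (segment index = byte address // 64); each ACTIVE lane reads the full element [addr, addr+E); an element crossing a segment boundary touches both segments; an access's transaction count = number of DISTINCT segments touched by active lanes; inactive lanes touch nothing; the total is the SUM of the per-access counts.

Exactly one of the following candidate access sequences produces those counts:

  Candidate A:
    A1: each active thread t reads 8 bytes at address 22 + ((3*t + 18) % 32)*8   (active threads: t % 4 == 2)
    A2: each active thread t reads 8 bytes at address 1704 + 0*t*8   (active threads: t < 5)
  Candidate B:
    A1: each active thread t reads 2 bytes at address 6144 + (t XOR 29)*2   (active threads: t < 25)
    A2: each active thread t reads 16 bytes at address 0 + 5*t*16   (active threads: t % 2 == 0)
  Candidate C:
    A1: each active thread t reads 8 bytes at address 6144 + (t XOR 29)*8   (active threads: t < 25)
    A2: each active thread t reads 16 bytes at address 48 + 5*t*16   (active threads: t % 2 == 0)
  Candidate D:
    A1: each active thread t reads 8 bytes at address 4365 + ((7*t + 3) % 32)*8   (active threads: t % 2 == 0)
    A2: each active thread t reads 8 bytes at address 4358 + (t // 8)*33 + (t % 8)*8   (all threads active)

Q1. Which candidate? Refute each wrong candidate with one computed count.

A: A1 gives 4 transactions, not 1
C: A1 gives 4 transactions, not 1
D: A1 gives 5 transactions, not 1
B: all counts match (1,16)

Answer: B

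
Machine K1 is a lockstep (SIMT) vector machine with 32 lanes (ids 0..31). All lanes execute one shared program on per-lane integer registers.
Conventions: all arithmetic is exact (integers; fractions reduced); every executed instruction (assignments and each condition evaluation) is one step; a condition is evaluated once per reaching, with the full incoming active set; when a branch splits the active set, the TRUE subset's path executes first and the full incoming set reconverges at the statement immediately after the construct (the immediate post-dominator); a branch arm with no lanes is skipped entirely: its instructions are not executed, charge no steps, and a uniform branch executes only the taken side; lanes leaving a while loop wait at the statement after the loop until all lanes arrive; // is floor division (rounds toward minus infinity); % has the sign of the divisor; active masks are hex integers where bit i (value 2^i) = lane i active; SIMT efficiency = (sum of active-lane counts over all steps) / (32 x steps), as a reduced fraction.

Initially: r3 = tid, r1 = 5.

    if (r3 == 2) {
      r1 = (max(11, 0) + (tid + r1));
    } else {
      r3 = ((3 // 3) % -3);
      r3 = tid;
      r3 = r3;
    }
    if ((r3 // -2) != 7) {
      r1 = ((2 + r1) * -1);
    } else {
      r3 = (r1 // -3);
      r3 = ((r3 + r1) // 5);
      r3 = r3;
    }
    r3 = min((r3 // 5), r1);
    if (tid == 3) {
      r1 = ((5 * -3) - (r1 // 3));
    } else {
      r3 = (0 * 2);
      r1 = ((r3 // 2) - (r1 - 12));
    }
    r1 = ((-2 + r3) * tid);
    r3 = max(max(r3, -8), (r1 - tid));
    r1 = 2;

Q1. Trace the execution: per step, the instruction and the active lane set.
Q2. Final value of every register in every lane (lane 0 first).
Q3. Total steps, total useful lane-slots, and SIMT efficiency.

step 0: eval (r3 == 2)               0xffffffff
step 1: r1 <- (max(11, 0) + (tid + r1)) 0x00000004
step 2: r3 <- ((3 // 3) % -3)        0xfffffffb
step 3: r3 <- tid                    0xfffffffb
step 4: r3 <- r3                     0xfffffffb
step 5: eval ((r3 // -2) != 7)       0xffffffff
step 6: r1 <- ((2 + r1) * -1)        0xffffffff
step 7: r3 <- min((r3 // 5), r1)     0xffffffff
step 8: eval (tid == 3)              0xffffffff
step 9: r1 <- ((5 * -3) - (r1 // 3)) 0x00000008
step 10: r3 <- (0 * 2)                0xfffffff7
step 11: r1 <- ((r3 // 2) - (r1 - 12)) 0xfffffff7
step 12: r1 <- ((-2 + r3) * tid)      0xffffffff
step 13: r3 <- max(max(r3, -8), (r1 - tid)) 0xffffffff
step 14: r1 <- 2                      0xffffffff

Answer: 15 steps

r3: 0,0,0,-7,0,0,0,0,0,0,0,0,0,0,0,0,0,0,0,0,0,0,0,0,0,0,0,0,0,0,0,0
r1: 2,2,2,2,2,2,2,2,2,2,2,2,2,2,2,2,2,2,2,2,2,2,2,2,2,2,2,2,2,2,2,2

steps = 15; useful = 413; efficiency = 413/480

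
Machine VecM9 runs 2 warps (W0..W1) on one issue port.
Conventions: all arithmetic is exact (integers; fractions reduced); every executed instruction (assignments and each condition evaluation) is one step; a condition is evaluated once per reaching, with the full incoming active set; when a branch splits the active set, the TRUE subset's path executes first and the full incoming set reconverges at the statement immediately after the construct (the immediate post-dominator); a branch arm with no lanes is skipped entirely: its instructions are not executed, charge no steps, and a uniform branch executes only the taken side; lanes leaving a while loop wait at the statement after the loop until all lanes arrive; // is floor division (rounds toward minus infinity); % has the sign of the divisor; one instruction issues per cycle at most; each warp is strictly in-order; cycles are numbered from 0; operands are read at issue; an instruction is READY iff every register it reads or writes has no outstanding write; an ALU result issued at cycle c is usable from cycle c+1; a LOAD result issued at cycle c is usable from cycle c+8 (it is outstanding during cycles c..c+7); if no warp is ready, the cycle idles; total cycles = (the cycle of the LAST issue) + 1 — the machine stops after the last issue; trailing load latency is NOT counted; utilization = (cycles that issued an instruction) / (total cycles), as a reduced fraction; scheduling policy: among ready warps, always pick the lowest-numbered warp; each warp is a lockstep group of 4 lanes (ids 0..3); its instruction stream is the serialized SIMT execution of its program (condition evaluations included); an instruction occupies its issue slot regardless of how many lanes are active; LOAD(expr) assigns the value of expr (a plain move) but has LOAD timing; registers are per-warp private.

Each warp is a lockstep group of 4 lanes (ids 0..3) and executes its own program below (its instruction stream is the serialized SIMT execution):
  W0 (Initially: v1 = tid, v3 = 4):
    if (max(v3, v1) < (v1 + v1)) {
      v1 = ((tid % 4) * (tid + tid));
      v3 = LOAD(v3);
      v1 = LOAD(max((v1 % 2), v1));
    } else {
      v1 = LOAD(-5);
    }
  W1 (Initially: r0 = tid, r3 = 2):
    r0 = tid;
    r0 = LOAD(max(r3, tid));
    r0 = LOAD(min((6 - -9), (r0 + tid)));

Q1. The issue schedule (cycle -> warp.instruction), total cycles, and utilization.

cycle 0: W0.I0
cycle 1: W0.I1
cycle 2: W0.I2
cycle 3: W0.I3
cycle 4: W1.I0
cycle 5: W1.I1
cycle 6: idle
cycle 7: idle
cycle 8: idle
cycle 9: idle
cycle 10: idle
cycle 11: W0.I4
cycle 12: idle
cycle 13: W1.I2

Answer: 14 cycles, utilization 4/7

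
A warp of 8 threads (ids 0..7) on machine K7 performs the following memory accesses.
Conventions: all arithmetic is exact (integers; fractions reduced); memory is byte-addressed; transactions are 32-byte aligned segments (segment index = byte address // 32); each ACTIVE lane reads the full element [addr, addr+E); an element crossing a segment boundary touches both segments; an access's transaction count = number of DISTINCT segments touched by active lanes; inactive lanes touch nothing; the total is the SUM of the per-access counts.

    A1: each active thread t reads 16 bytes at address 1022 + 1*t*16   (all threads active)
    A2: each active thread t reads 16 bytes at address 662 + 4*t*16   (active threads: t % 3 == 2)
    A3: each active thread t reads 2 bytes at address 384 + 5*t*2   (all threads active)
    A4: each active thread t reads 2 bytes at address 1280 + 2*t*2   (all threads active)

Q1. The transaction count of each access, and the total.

A1: 5 transactions
A2: 4 transactions
A3: 3 transactions
A4: 1 transaction

Answer: 5,4,3,1; total 13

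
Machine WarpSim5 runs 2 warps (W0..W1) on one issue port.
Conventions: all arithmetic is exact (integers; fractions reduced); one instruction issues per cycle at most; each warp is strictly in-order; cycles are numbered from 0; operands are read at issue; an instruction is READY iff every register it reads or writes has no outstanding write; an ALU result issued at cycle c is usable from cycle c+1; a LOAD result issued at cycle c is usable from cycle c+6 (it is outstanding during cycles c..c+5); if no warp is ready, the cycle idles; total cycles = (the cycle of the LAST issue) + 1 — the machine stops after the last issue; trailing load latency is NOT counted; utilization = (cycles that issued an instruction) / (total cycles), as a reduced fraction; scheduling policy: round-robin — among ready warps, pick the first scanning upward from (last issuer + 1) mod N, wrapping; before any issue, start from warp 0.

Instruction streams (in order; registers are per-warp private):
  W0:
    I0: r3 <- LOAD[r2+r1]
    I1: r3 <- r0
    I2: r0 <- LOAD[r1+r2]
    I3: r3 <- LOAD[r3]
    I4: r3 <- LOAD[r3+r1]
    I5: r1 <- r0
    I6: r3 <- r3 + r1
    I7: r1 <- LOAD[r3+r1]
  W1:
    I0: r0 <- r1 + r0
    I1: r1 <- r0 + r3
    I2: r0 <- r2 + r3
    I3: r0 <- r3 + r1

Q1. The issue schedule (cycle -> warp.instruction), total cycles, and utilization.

cycle 0: W0.I0
cycle 1: W1.I0
cycle 2: W1.I1
cycle 3: W1.I2
cycle 4: W1.I3
cycle 5: idle
cycle 6: W0.I1
cycle 7: W0.I2
cycle 8: W0.I3
cycle 9: idle
cycle 10: idle
cycle 11: idle
cycle 12: idle
cycle 13: idle
cycle 14: W0.I4
cycle 15: W0.I5
cycle 16: idle
cycle 17: idle
cycle 18: idle
cycle 19: idle
cycle 20: W0.I6
cycle 21: W0.I7

Answer: 22 cycles, utilization 6/11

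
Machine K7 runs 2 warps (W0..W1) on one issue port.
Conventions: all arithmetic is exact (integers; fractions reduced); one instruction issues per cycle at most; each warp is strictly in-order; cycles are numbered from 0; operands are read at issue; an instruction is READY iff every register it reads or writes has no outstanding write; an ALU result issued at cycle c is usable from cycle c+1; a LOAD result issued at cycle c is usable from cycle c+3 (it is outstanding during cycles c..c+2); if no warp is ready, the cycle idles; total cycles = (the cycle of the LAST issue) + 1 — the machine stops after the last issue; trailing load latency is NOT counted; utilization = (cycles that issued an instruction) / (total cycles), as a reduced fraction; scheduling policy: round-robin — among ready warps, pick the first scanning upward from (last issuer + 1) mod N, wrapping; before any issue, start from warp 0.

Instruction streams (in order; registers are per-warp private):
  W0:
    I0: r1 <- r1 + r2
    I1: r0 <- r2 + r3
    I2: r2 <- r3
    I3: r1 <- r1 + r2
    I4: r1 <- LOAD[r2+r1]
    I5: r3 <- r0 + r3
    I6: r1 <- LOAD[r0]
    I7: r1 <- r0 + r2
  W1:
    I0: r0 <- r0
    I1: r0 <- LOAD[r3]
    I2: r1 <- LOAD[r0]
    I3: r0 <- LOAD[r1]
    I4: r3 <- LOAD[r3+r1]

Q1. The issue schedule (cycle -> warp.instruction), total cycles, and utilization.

cycle 0: W0.I0
cycle 1: W1.I0
cycle 2: W0.I1
cycle 3: W1.I1
cycle 4: W0.I2
cycle 5: W0.I3
cycle 6: W1.I2
cycle 7: W0.I4
cycle 8: W0.I5
cycle 9: W1.I3
cycle 10: W0.I6
cycle 11: W1.I4
cycle 12: idle
cycle 13: W0.I7

Answer: 14 cycles, utilization 13/14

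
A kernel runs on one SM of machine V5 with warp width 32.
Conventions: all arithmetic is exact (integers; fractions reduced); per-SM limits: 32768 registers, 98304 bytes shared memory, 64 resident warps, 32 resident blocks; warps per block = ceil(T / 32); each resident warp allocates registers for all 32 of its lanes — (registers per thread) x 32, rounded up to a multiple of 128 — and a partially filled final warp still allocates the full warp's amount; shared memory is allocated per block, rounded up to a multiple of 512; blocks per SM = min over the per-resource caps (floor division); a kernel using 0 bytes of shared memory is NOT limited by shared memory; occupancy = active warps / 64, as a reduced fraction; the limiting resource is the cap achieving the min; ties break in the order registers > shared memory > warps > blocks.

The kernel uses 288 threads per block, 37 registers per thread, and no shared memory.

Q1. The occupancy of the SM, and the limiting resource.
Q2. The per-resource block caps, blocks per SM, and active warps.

Answer: occupancy 9/32, limited by registers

registers: 2 blocks
shared memory: no limit (kernel uses none)
warps: 7 blocks
blocks: 32 blocks

Answer: 2 blocks, 18 active warps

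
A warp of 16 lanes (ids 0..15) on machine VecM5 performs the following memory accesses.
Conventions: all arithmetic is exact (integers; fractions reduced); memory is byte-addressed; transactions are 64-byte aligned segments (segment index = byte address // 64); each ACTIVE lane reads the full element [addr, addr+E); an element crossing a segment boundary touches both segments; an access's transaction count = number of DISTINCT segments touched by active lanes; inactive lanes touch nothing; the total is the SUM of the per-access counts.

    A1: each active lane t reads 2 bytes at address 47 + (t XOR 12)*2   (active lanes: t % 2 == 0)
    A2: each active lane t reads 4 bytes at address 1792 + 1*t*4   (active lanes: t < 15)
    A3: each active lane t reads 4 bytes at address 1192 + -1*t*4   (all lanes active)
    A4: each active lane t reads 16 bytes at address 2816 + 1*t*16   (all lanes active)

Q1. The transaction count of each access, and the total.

A1: 2 transactions
A2: 1 transaction
A3: 2 transactions
A4: 4 transactions

Answer: 2,1,2,4; total 9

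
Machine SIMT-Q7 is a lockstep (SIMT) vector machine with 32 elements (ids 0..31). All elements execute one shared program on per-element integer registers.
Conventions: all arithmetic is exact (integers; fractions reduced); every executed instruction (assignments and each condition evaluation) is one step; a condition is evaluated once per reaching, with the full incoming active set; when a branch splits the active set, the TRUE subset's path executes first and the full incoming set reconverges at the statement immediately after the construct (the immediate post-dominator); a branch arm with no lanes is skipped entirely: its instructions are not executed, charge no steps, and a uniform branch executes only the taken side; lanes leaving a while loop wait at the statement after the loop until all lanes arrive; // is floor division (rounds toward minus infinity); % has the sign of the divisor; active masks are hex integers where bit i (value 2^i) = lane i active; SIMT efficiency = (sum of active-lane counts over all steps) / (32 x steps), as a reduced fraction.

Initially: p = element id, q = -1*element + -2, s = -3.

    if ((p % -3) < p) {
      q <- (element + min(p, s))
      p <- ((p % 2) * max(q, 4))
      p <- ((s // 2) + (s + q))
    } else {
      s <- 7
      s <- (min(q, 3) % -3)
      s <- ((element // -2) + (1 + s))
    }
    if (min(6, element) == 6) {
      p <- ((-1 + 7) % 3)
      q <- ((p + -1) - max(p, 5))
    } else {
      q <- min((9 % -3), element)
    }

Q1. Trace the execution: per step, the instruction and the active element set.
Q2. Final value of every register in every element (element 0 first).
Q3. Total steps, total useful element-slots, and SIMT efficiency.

step 0: eval ((p % -3) < p)          0xffffffff
step 1: q <- (element + min(p, s))   0xfffffffe
step 2: p <- ((p % 2) * max(q, 4))   0xfffffffe
step 3: p <- ((s // 2) + (s + q))    0xfffffffe
step 4: s <- 7                       0x00000001
step 5: s <- (min(q, 3) % -3)        0x00000001
step 6: s <- ((element // -2) + (1 + s)) 0x00000001
step 7: eval (min(6, element) == 6)  0xffffffff
step 8: p <- ((-1 + 7) % 3)          0xffffffc0
step 9: q <- ((p + -1) - max(p, 5))  0xffffffc0
step 10: q <- min((9 % -3), element)  0x0000003f

Answer: 11 steps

p: 0,-7,-6,-5,-4,-3,0,0,0,0,0,0,0,0,0,0,0,0,0,0,0,0,0,0,0,0,0,0,0,0,0,0
q: 0,0,0,0,0,0,-6,-6,-6,-6,-6,-6,-6,-6,-6,-6,-6,-6,-6,-6,-6,-6,-6,-6,-6,-6,-6,-6,-6,-6,-6,-6
s: -1,-3,-3,-3,-3,-3,-3,-3,-3,-3,-3,-3,-3,-3,-3,-3,-3,-3,-3,-3,-3,-3,-3,-3,-3,-3,-3,-3,-3,-3,-3,-3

steps = 11; useful = 218; efficiency = 218/352 = 109/176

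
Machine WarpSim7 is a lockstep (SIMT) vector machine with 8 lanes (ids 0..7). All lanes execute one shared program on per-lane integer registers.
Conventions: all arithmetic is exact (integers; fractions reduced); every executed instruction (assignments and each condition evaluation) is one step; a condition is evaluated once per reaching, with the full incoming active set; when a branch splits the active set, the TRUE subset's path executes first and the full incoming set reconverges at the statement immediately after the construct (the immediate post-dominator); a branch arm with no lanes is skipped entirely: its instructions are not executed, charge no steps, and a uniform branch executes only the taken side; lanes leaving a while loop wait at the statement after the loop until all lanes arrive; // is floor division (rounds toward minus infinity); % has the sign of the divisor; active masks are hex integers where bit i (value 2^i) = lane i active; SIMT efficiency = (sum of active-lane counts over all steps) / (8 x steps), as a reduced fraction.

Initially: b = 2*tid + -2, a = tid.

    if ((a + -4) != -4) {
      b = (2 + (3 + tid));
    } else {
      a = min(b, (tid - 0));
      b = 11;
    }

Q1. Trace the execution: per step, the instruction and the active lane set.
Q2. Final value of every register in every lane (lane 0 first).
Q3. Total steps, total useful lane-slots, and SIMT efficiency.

step 0: eval ((a + -4) != -4)        0xff
step 1: b <- (2 + (3 + tid))         0xfe
step 2: a <- min(b, (tid - 0))       0x01
step 3: b <- 11                      0x01

Answer: 4 steps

b: 11,6,7,8,9,10,11,12
a: -2,1,2,3,4,5,6,7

steps = 4; useful = 17; efficiency = 17/32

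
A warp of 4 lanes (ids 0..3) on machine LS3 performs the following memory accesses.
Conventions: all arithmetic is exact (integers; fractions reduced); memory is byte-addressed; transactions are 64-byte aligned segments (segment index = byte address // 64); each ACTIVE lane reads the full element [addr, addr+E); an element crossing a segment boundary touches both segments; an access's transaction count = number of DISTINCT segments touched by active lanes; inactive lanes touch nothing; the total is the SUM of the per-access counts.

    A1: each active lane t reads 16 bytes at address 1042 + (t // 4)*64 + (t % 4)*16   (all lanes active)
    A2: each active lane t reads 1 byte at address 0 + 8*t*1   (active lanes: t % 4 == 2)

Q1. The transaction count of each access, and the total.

A1: 2 transactions
A2: 1 transaction

Answer: 2,1; total 3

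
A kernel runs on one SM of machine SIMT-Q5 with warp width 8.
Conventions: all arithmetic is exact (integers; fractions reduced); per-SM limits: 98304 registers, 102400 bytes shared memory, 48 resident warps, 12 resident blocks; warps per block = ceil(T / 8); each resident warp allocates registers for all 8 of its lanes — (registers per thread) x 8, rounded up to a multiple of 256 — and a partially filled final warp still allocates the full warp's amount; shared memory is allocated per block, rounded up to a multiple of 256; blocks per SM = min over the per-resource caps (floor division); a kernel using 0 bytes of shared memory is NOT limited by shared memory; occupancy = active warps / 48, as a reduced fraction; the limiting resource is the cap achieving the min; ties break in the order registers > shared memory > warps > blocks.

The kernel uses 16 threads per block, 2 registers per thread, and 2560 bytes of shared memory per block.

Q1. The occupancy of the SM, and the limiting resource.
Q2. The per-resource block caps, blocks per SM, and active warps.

Answer: occupancy 1/2, limited by blocks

registers: 192 blocks
shared memory: 40 blocks
warps: 24 blocks
blocks: 12 blocks

Answer: 12 blocks, 24 active warps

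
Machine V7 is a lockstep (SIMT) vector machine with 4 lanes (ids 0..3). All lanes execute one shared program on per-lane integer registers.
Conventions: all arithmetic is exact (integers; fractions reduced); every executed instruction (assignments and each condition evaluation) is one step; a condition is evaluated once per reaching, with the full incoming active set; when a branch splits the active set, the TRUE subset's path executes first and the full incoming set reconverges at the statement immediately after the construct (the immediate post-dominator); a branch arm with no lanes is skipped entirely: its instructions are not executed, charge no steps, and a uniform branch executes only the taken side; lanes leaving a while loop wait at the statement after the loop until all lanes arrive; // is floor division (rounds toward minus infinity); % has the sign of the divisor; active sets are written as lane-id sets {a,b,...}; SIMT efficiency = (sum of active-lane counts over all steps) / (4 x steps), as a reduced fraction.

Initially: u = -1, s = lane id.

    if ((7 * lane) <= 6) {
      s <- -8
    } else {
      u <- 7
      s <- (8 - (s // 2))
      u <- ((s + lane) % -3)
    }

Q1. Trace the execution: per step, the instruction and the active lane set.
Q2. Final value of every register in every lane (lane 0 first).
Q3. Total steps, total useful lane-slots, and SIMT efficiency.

step 0: eval ((7 * lane) <= 6)       {0,1,2,3}
step 1: s <- -8                      {0}
step 2: u <- 7                       {1,2,3}
step 3: s <- (8 - (s // 2))          {1,2,3}
step 4: u <- ((s + lane) % -3)       {1,2,3}

Answer: 5 steps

u: -1,0,0,-2
s: -8,8,7,7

steps = 5; useful = 14; efficiency = 14/20 = 7/10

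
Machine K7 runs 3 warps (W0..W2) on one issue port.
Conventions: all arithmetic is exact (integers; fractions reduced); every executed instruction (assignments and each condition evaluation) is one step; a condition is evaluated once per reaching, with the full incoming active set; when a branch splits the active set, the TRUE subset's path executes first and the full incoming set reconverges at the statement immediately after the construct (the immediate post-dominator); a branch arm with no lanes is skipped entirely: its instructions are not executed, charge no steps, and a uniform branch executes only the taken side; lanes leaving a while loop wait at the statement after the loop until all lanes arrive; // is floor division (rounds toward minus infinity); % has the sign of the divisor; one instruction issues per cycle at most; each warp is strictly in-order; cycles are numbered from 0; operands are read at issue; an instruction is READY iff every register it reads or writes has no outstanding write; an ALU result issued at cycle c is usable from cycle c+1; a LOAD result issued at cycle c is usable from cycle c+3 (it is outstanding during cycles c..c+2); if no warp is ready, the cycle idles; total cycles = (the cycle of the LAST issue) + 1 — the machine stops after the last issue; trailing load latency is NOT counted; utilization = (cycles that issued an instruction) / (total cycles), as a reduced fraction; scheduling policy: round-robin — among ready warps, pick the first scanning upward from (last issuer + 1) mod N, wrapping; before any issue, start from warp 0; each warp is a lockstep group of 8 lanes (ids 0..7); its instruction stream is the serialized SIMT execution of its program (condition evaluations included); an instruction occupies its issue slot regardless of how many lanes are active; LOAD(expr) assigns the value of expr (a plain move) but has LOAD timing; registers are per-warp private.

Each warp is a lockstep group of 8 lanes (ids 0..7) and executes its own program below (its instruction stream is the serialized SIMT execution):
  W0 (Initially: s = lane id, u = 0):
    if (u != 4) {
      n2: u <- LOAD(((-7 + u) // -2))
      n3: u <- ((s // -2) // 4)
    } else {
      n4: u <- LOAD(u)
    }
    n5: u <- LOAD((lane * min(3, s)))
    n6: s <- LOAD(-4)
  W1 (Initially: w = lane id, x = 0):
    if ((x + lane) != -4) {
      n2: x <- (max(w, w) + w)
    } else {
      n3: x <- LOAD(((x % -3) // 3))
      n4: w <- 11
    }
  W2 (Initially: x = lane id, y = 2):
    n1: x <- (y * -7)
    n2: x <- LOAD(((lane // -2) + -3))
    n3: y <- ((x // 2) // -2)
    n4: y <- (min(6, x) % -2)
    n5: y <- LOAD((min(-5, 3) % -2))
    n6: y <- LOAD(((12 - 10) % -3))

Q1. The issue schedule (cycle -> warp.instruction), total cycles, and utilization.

cycle 0: W0.I0
cycle 1: W1.I0
cycle 2: W2.I0
cycle 3: W0.I1
cycle 4: W1.I1
cycle 5: W2.I1
cycle 6: W0.I2
cycle 7: W0.I3
cycle 8: W2.I2
cycle 9: W0.I4
cycle 10: W2.I3
cycle 11: W2.I4
cycle 12: idle
cycle 13: idle
cycle 14: W2.I5

Answer: 15 cycles, utilization 13/15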